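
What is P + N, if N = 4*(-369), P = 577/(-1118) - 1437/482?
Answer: -199316414/134719 ≈ -1479.5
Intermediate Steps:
P = -471170/134719 (P = 577*(-1/1118) - 1437*1/482 = -577/1118 - 1437/482 = -471170/134719 ≈ -3.4974)
N = -1476
P + N = -471170/134719 - 1476 = -199316414/134719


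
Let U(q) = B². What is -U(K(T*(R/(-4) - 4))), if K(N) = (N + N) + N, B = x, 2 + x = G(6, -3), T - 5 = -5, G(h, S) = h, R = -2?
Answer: -16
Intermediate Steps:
T = 0 (T = 5 - 5 = 0)
x = 4 (x = -2 + 6 = 4)
B = 4
K(N) = 3*N (K(N) = 2*N + N = 3*N)
U(q) = 16 (U(q) = 4² = 16)
-U(K(T*(R/(-4) - 4))) = -1*16 = -16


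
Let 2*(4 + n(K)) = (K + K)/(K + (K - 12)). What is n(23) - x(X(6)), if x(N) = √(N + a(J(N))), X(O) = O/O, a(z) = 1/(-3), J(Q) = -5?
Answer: -113/34 - √6/3 ≈ -4.1400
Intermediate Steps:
a(z) = -⅓
X(O) = 1
n(K) = -4 + K/(-12 + 2*K) (n(K) = -4 + ((K + K)/(K + (K - 12)))/2 = -4 + ((2*K)/(K + (-12 + K)))/2 = -4 + ((2*K)/(-12 + 2*K))/2 = -4 + (2*K/(-12 + 2*K))/2 = -4 + K/(-12 + 2*K))
x(N) = √(-⅓ + N) (x(N) = √(N - ⅓) = √(-⅓ + N))
n(23) - x(X(6)) = (48 - 7*23)/(2*(-6 + 23)) - √(-3 + 9*1)/3 = (½)*(48 - 161)/17 - √(-3 + 9)/3 = (½)*(1/17)*(-113) - √6/3 = -113/34 - √6/3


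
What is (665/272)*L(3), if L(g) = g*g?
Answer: 5985/272 ≈ 22.004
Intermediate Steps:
L(g) = g²
(665/272)*L(3) = (665/272)*3² = (665*(1/272))*9 = (665/272)*9 = 5985/272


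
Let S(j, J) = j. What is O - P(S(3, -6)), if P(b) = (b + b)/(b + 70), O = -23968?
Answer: -1749670/73 ≈ -23968.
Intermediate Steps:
P(b) = 2*b/(70 + b) (P(b) = (2*b)/(70 + b) = 2*b/(70 + b))
O - P(S(3, -6)) = -23968 - 2*3/(70 + 3) = -23968 - 2*3/73 = -23968 - 1*6/73 = -23968 - 6/73 = -1749670/73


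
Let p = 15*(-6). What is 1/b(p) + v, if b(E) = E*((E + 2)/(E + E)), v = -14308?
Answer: -629553/44 ≈ -14308.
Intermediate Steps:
p = -90
b(E) = 1 + E/2 (b(E) = E*((2 + E)/((2*E))) = E*((2 + E)*(1/(2*E))) = E*((2 + E)/(2*E)) = 1 + E/2)
1/b(p) + v = 1/(1 + (½)*(-90)) - 14308 = 1/(1 - 45) - 14308 = 1/(-44) - 14308 = -1/44 - 14308 = -629553/44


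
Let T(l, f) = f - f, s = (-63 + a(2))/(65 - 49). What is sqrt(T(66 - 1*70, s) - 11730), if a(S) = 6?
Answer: I*sqrt(11730) ≈ 108.31*I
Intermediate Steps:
s = -57/16 (s = (-63 + 6)/(65 - 49) = -57/16 ≈ -3.5625)
T(l, f) = 0
sqrt(T(66 - 1*70, s) - 11730) = sqrt(0 - 11730) = sqrt(-11730) = I*sqrt(11730)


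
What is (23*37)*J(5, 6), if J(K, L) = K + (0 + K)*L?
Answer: 29785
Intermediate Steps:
J(K, L) = K + K*L
(23*37)*J(5, 6) = (23*37)*(5*(1 + 6)) = 851*(5*7) = 851*35 = 29785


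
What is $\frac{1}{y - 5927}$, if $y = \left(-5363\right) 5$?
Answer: $- \frac{1}{32742} \approx -3.0542 \cdot 10^{-5}$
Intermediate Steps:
$y = -26815$
$\frac{1}{y - 5927} = \frac{1}{-26815 - 5927} = \frac{1}{-32742} = - \frac{1}{32742}$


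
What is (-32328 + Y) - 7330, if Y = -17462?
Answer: -57120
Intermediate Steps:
(-32328 + Y) - 7330 = (-32328 - 17462) - 7330 = -49790 - 7330 = -57120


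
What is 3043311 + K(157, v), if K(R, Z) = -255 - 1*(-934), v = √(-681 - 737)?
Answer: 3043990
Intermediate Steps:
v = I*√1418 (v = √(-1418) = I*√1418 ≈ 37.656*I)
K(R, Z) = 679 (K(R, Z) = -255 + 934 = 679)
3043311 + K(157, v) = 3043311 + 679 = 3043990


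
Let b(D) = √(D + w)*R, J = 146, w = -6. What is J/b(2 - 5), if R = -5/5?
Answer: 146*I/3 ≈ 48.667*I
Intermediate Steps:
R = -1 (R = -5*⅕ = -1)
b(D) = -√(-6 + D) (b(D) = √(D - 6)*(-1) = √(-6 + D)*(-1) = -√(-6 + D))
J/b(2 - 5) = 146/((-√(-6 + (2 - 5)))) = 146/((-√(-6 - 3))) = 146/((-√(-9))) = 146/((-3*I)) = 146*(I/3) = 146*I/3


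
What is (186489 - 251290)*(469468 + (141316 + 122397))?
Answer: -47510861981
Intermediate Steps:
(186489 - 251290)*(469468 + (141316 + 122397)) = -64801*(469468 + 263713) = -64801*733181 = -47510861981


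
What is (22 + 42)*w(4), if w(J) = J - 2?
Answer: 128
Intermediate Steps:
w(J) = -2 + J
(22 + 42)*w(4) = (22 + 42)*(-2 + 4) = 64*2 = 128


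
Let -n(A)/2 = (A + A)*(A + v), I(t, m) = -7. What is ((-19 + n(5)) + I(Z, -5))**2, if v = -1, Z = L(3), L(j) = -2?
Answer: 11236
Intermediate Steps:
Z = -2
n(A) = -4*A*(-1 + A) (n(A) = -2*(A + A)*(A - 1) = -2*2*A*(-1 + A) = -4*A*(-1 + A))
((-19 + n(5)) + I(Z, -5))**2 = ((-19 + 4*5*(1 - 1*5)) - 7)**2 = ((-19 + 4*5*(1 - 5)) - 7)**2 = ((-19 + 4*5*(-4)) - 7)**2 = ((-19 - 80) - 7)**2 = (-99 - 7)**2 = (-106)**2 = 11236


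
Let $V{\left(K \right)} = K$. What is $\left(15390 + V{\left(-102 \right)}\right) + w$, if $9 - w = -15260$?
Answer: $30557$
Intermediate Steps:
$w = 15269$ ($w = 9 - -15260 = 9 + 15260 = 15269$)
$\left(15390 + V{\left(-102 \right)}\right) + w = \left(15390 - 102\right) + 15269 = 15288 + 15269 = 30557$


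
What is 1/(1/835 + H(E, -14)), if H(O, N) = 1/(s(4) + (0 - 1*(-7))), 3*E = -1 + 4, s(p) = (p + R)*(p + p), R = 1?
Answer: 39245/882 ≈ 44.495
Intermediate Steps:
s(p) = 2*p*(1 + p) (s(p) = (p + 1)*(p + p) = (1 + p)*(2*p) = 2*p*(1 + p))
E = 1 (E = (-1 + 4)/3 = (1/3)*3 = 1)
H(O, N) = 1/47 (H(O, N) = 1/(2*4*(1 + 4) + (0 - 1*(-7))) = 1/(2*4*5 + (0 + 7)) = 1/(40 + 7) = 1/47)
1/(1/835 + H(E, -14)) = 1/(1/835 + 1/47) = 1/(882/39245) = 39245/882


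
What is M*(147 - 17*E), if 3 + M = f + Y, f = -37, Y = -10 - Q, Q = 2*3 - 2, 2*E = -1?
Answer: -8397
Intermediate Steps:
E = -½ (E = (½)*(-1) = -½ ≈ -0.50000)
Q = 4 (Q = 6 - 2 = 4)
Y = -14 (Y = -10 - 1*4 = -10 - 4 = -14)
M = -54 (M = -3 + (-37 - 14) = -3 - 51 = -54)
M*(147 - 17*E) = -54*(147 - 17*(-½)) = -54*(147 + 17/2) = -54*311/2 = -8397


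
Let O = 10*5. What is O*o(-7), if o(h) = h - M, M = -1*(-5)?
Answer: -600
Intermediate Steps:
M = 5
o(h) = -5 + h (o(h) = h - 1*5 = h - 5 = -5 + h)
O = 50
O*o(-7) = 50*(-5 - 7) = 50*(-12) = -600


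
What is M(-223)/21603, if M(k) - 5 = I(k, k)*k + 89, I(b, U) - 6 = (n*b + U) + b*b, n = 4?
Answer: -10842166/21603 ≈ -501.88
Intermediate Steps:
I(b, U) = 6 + U + b² + 4*b (I(b, U) = 6 + ((4*b + U) + b*b) = 6 + ((U + 4*b) + b²) = 6 + (U + b² + 4*b) = 6 + U + b² + 4*b)
M(k) = 94 + k*(6 + k² + 5*k) (M(k) = 5 + ((6 + k + k² + 4*k)*k + 89) = 5 + ((6 + k² + 5*k)*k + 89) = 5 + (k*(6 + k² + 5*k) + 89) = 5 + (89 + k*(6 + k² + 5*k)) = 94 + k*(6 + k² + 5*k))
M(-223)/21603 = (94 - 223*(6 + (-223)² + 5*(-223)))/21603 = (94 - 223*(6 + 49729 - 1115))*(1/21603) = (94 - 223*48620)*(1/21603) = (94 - 10842260)*(1/21603) = -10842166*1/21603 = -10842166/21603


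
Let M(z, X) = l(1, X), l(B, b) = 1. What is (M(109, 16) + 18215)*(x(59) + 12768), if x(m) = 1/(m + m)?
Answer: 13722340500/59 ≈ 2.3258e+8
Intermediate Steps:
M(z, X) = 1
x(m) = 1/(2*m)
(M(109, 16) + 18215)*(x(59) + 12768) = (1 + 18215)*((1/2)/59 + 12768) = 18216*((1/2)*(1/59) + 12768) = 18216*(1/118 + 12768) = 18216*(1506625/118) = 13722340500/59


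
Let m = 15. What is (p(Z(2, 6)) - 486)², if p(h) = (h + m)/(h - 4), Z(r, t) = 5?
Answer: 217156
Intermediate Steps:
p(h) = (15 + h)/(-4 + h) (p(h) = (h + 15)/(h - 4) = (15 + h)/(-4 + h))
(p(Z(2, 6)) - 486)² = ((15 + 5)/(-4 + 5) - 486)² = (20/1 - 486)² = (1*20 - 486)² = (20 - 486)² = (-466)² = 217156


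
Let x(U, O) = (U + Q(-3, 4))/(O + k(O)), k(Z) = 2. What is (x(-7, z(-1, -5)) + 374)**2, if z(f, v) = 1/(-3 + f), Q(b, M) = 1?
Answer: 6728836/49 ≈ 1.3732e+5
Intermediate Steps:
x(U, O) = (1 + U)/(2 + O) (x(U, O) = (U + 1)/(O + 2) = (1 + U)/(2 + O))
(x(-7, z(-1, -5)) + 374)**2 = ((1 - 7)/(2 + 1/(-3 - 1)) + 374)**2 = (-6/(2 + 1/(-4)) + 374)**2 = (-6/(2 - 1/4) + 374)**2 = (-6/(7/4) + 374)**2 = ((4/7)*(-6) + 374)**2 = (-24/7 + 374)**2 = (2594/7)**2 = 6728836/49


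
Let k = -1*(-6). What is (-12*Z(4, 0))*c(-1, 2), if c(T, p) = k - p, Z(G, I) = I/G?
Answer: 0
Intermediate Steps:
k = 6
c(T, p) = 6 - p
(-12*Z(4, 0))*c(-1, 2) = (-0/4)*(6 - 1*2) = (-0/4)*(6 - 2) = -12*0*4 = 0*4 = 0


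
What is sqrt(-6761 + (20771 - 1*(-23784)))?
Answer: sqrt(37794) ≈ 194.41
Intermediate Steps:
sqrt(-6761 + (20771 - 1*(-23784))) = sqrt(-6761 + (20771 + 23784)) = sqrt(-6761 + 44555) = sqrt(37794)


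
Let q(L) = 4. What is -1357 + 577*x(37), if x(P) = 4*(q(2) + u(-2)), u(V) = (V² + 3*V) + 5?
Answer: 14799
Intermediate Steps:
u(V) = 5 + V² + 3*V
x(P) = 28 (x(P) = 4*(4 + (5 + (-2)² + 3*(-2))) = 4*(4 + (5 + 4 - 6)) = 4*(4 + 3) = 4*7 = 28)
-1357 + 577*x(37) = -1357 + 577*28 = -1357 + 16156 = 14799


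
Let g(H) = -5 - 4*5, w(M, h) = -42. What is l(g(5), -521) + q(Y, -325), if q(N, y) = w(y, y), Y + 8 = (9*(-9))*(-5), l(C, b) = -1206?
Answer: -1248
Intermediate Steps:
g(H) = -25 (g(H) = -5 - 20 = -25)
Y = 397 (Y = -8 + (9*(-9))*(-5) = -8 - 81*(-5) = -8 + 405 = 397)
q(N, y) = -42
l(g(5), -521) + q(Y, -325) = -1206 - 42 = -1248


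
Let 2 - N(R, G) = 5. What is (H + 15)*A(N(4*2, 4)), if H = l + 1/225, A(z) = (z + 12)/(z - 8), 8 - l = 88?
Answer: 14624/275 ≈ 53.178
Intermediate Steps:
N(R, G) = -3 (N(R, G) = 2 - 1*5 = 2 - 5 = -3)
l = -80 (l = 8 - 1*88 = 8 - 88 = -80)
A(z) = (12 + z)/(-8 + z)
H = -17999/225 (H = -80 + 1/225 = -17999/225 ≈ -79.996)
(H + 15)*A(N(4*2, 4)) = (-17999/225 + 15)*((12 - 3)/(-8 - 3)) = -14624*9/(225*(-11)) = -(-14624)*9/2475 = -14624/225*(-9/11) = 14624/275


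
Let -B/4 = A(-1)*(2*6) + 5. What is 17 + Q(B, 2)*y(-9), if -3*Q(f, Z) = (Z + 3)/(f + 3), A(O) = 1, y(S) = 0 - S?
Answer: 224/13 ≈ 17.231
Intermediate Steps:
y(S) = -S
B = -68 (B = -4*(1*(2*6) + 5) = -4*(1*12 + 5) = -4*(12 + 5) = -4*17 = -68)
Q(f, Z) = -(3 + Z)/(3*(3 + f)) (Q(f, Z) = -(Z + 3)/(3*(f + 3)) = -(3 + Z)/(3*(3 + f)))
17 + Q(B, 2)*y(-9) = 17 + ((-3 - 1*2)/(3*(3 - 68)))*(-1*(-9)) = 17 + ((⅓)*(-3 - 2)/(-65))*9 = 17 + ((⅓)*(-1/65)*(-5))*9 = 17 + (1/39)*9 = 17 + 3/13 = 224/13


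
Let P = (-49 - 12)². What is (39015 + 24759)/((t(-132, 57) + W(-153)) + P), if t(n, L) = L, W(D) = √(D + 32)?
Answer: 240938172/14273405 - 701514*I/14273405 ≈ 16.88 - 0.049148*I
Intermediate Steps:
W(D) = √(32 + D)
P = 3721 (P = (-61)² = 3721)
(39015 + 24759)/((t(-132, 57) + W(-153)) + P) = (39015 + 24759)/((57 + √(32 - 153)) + 3721) = 63774/((57 + √(-121)) + 3721) = 63774/((57 + 11*I) + 3721) = 63774/(3778 + 11*I) = 63774*((3778 - 11*I)/14273405) = 63774*(3778 - 11*I)/14273405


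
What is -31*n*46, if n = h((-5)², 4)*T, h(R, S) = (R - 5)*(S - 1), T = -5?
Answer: 427800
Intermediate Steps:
h(R, S) = (-1 + S)*(-5 + R) (h(R, S) = (-5 + R)*(-1 + S) = (-1 + S)*(-5 + R))
n = -300 (n = (5 - 1*(-5)² - 5*4 + (-5)²*4)*(-5) = (5 - 1*25 - 20 + 25*4)*(-5) = (5 - 25 - 20 + 100)*(-5) = 60*(-5) = -300)
-31*n*46 = -31*(-300)*46 = 9300*46 = 427800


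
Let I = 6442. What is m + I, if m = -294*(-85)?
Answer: 31432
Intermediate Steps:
m = 24990
m + I = 24990 + 6442 = 31432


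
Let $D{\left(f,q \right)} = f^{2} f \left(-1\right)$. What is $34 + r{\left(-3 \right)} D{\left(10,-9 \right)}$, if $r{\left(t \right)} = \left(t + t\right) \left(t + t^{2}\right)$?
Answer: $36034$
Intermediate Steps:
$r{\left(t \right)} = 2 t \left(t + t^{2}\right)$
$D{\left(f,q \right)} = - f^{3}$ ($D{\left(f,q \right)} = f^{3} \left(-1\right) = - f^{3}$)
$34 + r{\left(-3 \right)} D{\left(10,-9 \right)} = 34 + 2 \left(-3\right)^{2} \left(1 - 3\right) \left(- 10^{3}\right) = 34 + 2 \cdot 9 \left(-2\right) \left(\left(-1\right) 1000\right) = 34 - -36000 = 34 + 36000 = 36034$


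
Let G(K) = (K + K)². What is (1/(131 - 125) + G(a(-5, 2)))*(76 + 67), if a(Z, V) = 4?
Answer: 55055/6 ≈ 9175.8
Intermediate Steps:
G(K) = 4*K² (G(K) = (2*K)² = 4*K²)
(1/(131 - 125) + G(a(-5, 2)))*(76 + 67) = (1/(131 - 125) + 4*4²)*(76 + 67) = (1/6 + 4*16)*143 = (⅙ + 64)*143 = (385/6)*143 = 55055/6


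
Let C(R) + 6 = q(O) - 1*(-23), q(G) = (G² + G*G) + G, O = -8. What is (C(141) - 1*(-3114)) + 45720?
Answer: 48971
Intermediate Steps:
q(G) = G + 2*G² (q(G) = (G² + G²) + G = 2*G² + G = G + 2*G²)
C(R) = 137 (C(R) = -6 + (-8*(1 + 2*(-8)) - 1*(-23)) = -6 + (-8*(1 - 16) + 23) = -6 + (-8*(-15) + 23) = -6 + (120 + 23) = -6 + 143 = 137)
(C(141) - 1*(-3114)) + 45720 = (137 - 1*(-3114)) + 45720 = (137 + 3114) + 45720 = 3251 + 45720 = 48971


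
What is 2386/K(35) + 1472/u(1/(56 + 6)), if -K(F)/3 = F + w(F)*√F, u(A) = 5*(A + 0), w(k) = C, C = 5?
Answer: 272599/15 + 1193*√35/105 ≈ 18241.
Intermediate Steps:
w(k) = 5
u(A) = 5*A
K(F) = -15*√F - 3*F (K(F) = -3*(F + 5*√F) = -15*√F - 3*F)
2386/K(35) + 1472/u(1/(56 + 6)) = 2386/(-15*√35 - 3*35) + 1472/((5/(56 + 6))) = 2386/(-15*√35 - 105) + 1472/((5/62)) = 2386/(-105 - 15*√35) + 1472/((5*(1/62))) = 2386/(-105 - 15*√35) + 1472/(5/62) = 2386/(-105 - 15*√35) + 1472*(62/5) = 2386/(-105 - 15*√35) + 91264/5 = 91264/5 + 2386/(-105 - 15*√35)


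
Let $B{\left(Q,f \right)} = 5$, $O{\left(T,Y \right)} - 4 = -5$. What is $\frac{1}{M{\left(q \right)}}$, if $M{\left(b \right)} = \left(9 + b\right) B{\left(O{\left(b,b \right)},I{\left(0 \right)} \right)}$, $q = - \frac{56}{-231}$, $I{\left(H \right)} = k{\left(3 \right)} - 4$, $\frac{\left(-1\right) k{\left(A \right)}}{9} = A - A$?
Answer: $\frac{33}{1525} \approx 0.021639$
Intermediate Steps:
$k{\left(A \right)} = 0$ ($k{\left(A \right)} = - 9 \left(A - A\right) = \left(-9\right) 0 = 0$)
$I{\left(H \right)} = -4$ ($I{\left(H \right)} = 0 - 4 = -4$)
$O{\left(T,Y \right)} = -1$ ($O{\left(T,Y \right)} = 4 - 5 = -1$)
$q = \frac{8}{33}$ ($q = \left(-56\right) \left(- \frac{1}{231}\right) = \frac{8}{33} \approx 0.24242$)
$M{\left(b \right)} = 45 + 5 b$ ($M{\left(b \right)} = \left(9 + b\right) 5 = 45 + 5 b$)
$\frac{1}{M{\left(q \right)}} = \frac{1}{45 + 5 \cdot \frac{8}{33}} = \frac{1}{45 + \frac{40}{33}} = \frac{1}{\frac{1525}{33}} = \frac{33}{1525}$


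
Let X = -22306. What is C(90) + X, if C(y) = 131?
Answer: -22175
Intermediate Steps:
C(90) + X = 131 - 22306 = -22175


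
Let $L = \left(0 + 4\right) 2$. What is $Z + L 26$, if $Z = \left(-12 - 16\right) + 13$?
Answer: $193$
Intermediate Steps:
$L = 8$ ($L = 4 \cdot 2 = 8$)
$Z = -15$ ($Z = -28 + 13 = -15$)
$Z + L 26 = -15 + 8 \cdot 26 = -15 + 208 = 193$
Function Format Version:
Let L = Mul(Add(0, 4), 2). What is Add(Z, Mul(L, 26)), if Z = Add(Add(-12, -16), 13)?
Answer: 193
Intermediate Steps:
L = 8 (L = Mul(4, 2) = 8)
Z = -15 (Z = Add(-28, 13) = -15)
Add(Z, Mul(L, 26)) = Add(-15, Mul(8, 26)) = Add(-15, 208) = 193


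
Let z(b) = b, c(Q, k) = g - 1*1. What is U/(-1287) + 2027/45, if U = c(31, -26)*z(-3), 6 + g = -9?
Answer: 289621/6435 ≈ 45.007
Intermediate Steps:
g = -15 (g = -6 - 9 = -15)
c(Q, k) = -16 (c(Q, k) = -15 - 1*1 = -15 - 1 = -16)
U = 48 (U = -16*(-3) = 48)
U/(-1287) + 2027/45 = 48/(-1287) + 2027/45 = 48*(-1/1287) + 2027*(1/45) = -16/429 + 2027/45 = 289621/6435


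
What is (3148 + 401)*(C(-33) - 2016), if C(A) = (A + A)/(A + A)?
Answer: -7151235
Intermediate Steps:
C(A) = 1 (C(A) = (2*A)/((2*A)) = (2*A)*(1/(2*A)) = 1)
(3148 + 401)*(C(-33) - 2016) = (3148 + 401)*(1 - 2016) = 3549*(-2015) = -7151235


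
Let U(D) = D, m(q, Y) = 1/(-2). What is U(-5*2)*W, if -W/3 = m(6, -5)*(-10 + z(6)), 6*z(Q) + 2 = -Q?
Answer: 170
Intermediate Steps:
m(q, Y) = -½ (m(q, Y) = 1*(-½) = -½)
z(Q) = -⅓ - Q/6 (z(Q) = -⅓ + (-Q)/6 = -⅓ - Q/6)
W = -17 (W = -(-3)*(-10 + (-⅓ - ⅙*6))/2 = -(-3)*(-10 + (-⅓ - 1))/2 = -(-3)*(-10 - 4/3)/2 = -(-3)*(-34)/(2*3) = -3*17/3 = -17)
U(-5*2)*W = -5*2*(-17) = -10*(-17) = 170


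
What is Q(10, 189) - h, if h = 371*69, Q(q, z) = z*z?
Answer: 10122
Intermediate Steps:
Q(q, z) = z²
h = 25599
Q(10, 189) - h = 189² - 1*25599 = 35721 - 25599 = 10122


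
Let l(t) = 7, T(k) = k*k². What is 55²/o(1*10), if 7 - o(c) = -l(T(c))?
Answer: 3025/14 ≈ 216.07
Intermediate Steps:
T(k) = k³
o(c) = 14 (o(c) = 7 - (-1)*7 = 7 - 1*(-7) = 7 + 7 = 14)
55²/o(1*10) = 55²/14 = 3025*(1/14) = 3025/14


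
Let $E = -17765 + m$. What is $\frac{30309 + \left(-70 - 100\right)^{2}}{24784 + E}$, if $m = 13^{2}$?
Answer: $\frac{59209}{7188} \approx 8.2372$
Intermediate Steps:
$m = 169$
$E = -17596$ ($E = -17765 + 169 = -17596$)
$\frac{30309 + \left(-70 - 100\right)^{2}}{24784 + E} = \frac{30309 + \left(-70 - 100\right)^{2}}{24784 - 17596} = \frac{30309 + \left(-170\right)^{2}}{7188} = \left(30309 + 28900\right) \frac{1}{7188} = 59209 \cdot \frac{1}{7188} = \frac{59209}{7188}$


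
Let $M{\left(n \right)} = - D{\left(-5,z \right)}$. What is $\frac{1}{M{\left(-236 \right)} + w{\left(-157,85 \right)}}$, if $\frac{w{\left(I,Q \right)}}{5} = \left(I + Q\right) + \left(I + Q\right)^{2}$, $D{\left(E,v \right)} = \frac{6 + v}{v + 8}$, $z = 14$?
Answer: $\frac{11}{281150} \approx 3.9125 \cdot 10^{-5}$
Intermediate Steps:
$D{\left(E,v \right)} = \frac{6 + v}{8 + v}$
$w{\left(I,Q \right)} = 5 I + 5 Q + 5 \left(I + Q\right)^{2}$ ($w{\left(I,Q \right)} = 5 \left(\left(I + Q\right) + \left(I + Q\right)^{2}\right) = 5 \left(I + Q + \left(I + Q\right)^{2}\right) = 5 I + 5 Q + 5 \left(I + Q\right)^{2}$)
$M{\left(n \right)} = - \frac{10}{11}$ ($M{\left(n \right)} = - \frac{6 + 14}{8 + 14} = - \frac{20}{22} = \left(-1\right) \frac{10}{11} = - \frac{10}{11}$)
$\frac{1}{M{\left(-236 \right)} + w{\left(-157,85 \right)}} = \frac{1}{- \frac{10}{11} + \left(5 \left(-157\right) + 5 \cdot 85 + 5 \left(-157 + 85\right)^{2}\right)} = \frac{1}{- \frac{10}{11} + \left(-785 + 425 + 5 \left(-72\right)^{2}\right)} = \frac{1}{- \frac{10}{11} + \left(-785 + 425 + 5 \cdot 5184\right)} = \frac{1}{- \frac{10}{11} + \left(-785 + 425 + 25920\right)} = \frac{1}{- \frac{10}{11} + 25560} = \frac{1}{\frac{281150}{11}} = \frac{11}{281150}$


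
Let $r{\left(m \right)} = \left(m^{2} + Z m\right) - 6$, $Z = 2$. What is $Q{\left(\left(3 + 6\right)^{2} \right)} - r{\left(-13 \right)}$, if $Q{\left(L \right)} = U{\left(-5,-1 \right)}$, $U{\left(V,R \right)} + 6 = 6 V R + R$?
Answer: $-114$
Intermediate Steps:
$r{\left(m \right)} = -6 + m^{2} + 2 m$ ($r{\left(m \right)} = \left(m^{2} + 2 m\right) - 6 = -6 + m^{2} + 2 m$)
$U{\left(V,R \right)} = -6 + R + 6 R V$ ($U{\left(V,R \right)} = -6 + \left(6 V R + R\right) = -6 + \left(6 R V + R\right) = -6 + \left(R + 6 R V\right) = -6 + R + 6 R V$)
$Q{\left(L \right)} = 23$ ($Q{\left(L \right)} = -6 - 1 + 6 \left(-1\right) \left(-5\right) = -6 - 1 + 30 = 23$)
$Q{\left(\left(3 + 6\right)^{2} \right)} - r{\left(-13 \right)} = 23 - \left(-6 + \left(-13\right)^{2} + 2 \left(-13\right)\right) = 23 - \left(-6 + 169 - 26\right) = 23 - 137 = -114$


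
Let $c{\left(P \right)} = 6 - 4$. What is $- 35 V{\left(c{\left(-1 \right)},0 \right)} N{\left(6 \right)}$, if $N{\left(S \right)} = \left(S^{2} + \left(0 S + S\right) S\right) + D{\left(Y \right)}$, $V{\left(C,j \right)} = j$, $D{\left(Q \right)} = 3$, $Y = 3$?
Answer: $0$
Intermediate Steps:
$c{\left(P \right)} = 2$ ($c{\left(P \right)} = 6 - 4 = 2$)
$N{\left(S \right)} = 3 + 2 S^{2}$ ($N{\left(S \right)} = \left(S^{2} + \left(0 S + S\right) S\right) + 3 = \left(S^{2} + \left(0 + S\right) S\right) + 3 = \left(S^{2} + S S\right) + 3 = \left(S^{2} + S^{2}\right) + 3 = 2 S^{2} + 3 = 3 + 2 S^{2}$)
$- 35 V{\left(c{\left(-1 \right)},0 \right)} N{\left(6 \right)} = \left(-35\right) 0 \left(3 + 2 \cdot 6^{2}\right) = 0 \left(3 + 2 \cdot 36\right) = 0 \left(3 + 72\right) = 0 \cdot 75 = 0$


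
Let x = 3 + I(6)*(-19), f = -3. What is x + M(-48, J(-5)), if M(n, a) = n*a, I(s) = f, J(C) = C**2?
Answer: -1140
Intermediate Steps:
I(s) = -3
x = 60 (x = 3 - 3*(-19) = 3 + 57 = 60)
M(n, a) = a*n
x + M(-48, J(-5)) = 60 + (-5)**2*(-48) = 60 + 25*(-48) = 60 - 1200 = -1140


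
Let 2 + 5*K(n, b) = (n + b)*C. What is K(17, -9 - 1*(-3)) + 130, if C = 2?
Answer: 134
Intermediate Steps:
K(n, b) = -⅖ + 2*b/5 + 2*n/5 (K(n, b) = -⅖ + ((n + b)*2)/5 = -⅖ + ((b + n)*2)/5 = -⅖ + (2*b + 2*n)/5 = -⅖ + (2*b/5 + 2*n/5) = -⅖ + 2*b/5 + 2*n/5)
K(17, -9 - 1*(-3)) + 130 = (-⅖ + 2*(-9 - 1*(-3))/5 + (⅖)*17) + 130 = (-⅖ + 2*(-9 + 3)/5 + 34/5) + 130 = (-⅖ + (⅖)*(-6) + 34/5) + 130 = (-⅖ - 12/5 + 34/5) + 130 = 4 + 130 = 134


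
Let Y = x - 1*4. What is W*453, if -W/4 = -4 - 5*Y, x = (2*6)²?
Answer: 1275648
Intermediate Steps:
x = 144 (x = 12² = 144)
Y = 140 (Y = 144 - 1*4 = 144 - 4 = 140)
W = 2816 (W = -4*(-4 - 5*140) = -4*(-4 - 700) = -4*(-704) = 2816)
W*453 = 2816*453 = 1275648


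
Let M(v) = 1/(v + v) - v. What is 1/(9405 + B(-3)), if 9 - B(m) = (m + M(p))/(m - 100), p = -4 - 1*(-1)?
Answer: 618/5817851 ≈ 0.00010622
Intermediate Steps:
p = -3 (p = -4 + 1 = -3)
M(v) = 1/(2*v) - v
B(m) = 9 - (17/6 + m)/(-100 + m) (B(m) = 9 - (m + ((1/2)/(-3) - 1*(-3)))/(m - 100) = 9 - (m + ((1/2)*(-1/3) + 3))/(-100 + m) = 9 - (m + (-1/6 + 3))/(-100 + m) = 9 - (m + 17/6)/(-100 + m) = 9 - (17/6 + m)/(-100 + m))
1/(9405 + B(-3)) = 1/(9405 + (-5417 + 48*(-3))/(6*(-100 - 3))) = 1/(9405 + (1/6)*(-5417 - 144)/(-103)) = 1/(9405 + (1/6)*(-1/103)*(-5561)) = 1/(9405 + 5561/618) = 1/(5817851/618) = 618/5817851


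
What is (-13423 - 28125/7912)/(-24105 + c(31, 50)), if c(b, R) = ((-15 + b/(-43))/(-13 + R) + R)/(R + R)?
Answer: 98263583425/176411224796 ≈ 0.55701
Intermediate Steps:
c(b, R) = (R + (-15 - b/43)/(-13 + R))/(2*R) (c(b, R) = ((-15 + b*(-1/43))/(-13 + R) + R)/((2*R)) = ((-15 - b/43)/(-13 + R) + R)*(1/(2*R)) = (R + (-15 - b/43)/(-13 + R))*(1/(2*R)) = (R + (-15 - b/43)/(-13 + R))/(2*R))
(-13423 - 28125/7912)/(-24105 + c(31, 50)) = (-13423 - 28125/7912)/(-24105 + (1/86)*(-645 - 1*31 - 559*50 + 43*50²)/(50*(-13 + 50))) = (-13423 - 28125*1/7912)/(-24105 + (1/86)*(1/50)*(-645 - 31 - 27950 + 43*2500)/37) = (-13423 - 28125/7912)/(-24105 + (1/86)*(1/50)*(1/37)*(-645 - 31 - 27950 + 107500)) = -106230901/(7912*(-24105 + (1/86)*(1/50)*(1/37)*78874)) = -106230901/(7912*(-24105 + 39437/79550)) = -106230901/(7912*(-1917513313/79550)) = -106230901/7912*(-79550/1917513313) = 98263583425/176411224796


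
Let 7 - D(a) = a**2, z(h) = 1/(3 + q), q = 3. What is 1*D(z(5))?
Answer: 251/36 ≈ 6.9722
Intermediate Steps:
z(h) = 1/6 (z(h) = 1/(3 + 3) = 1/6)
D(a) = 7 - a**2
1*D(z(5)) = 1*(7 - (1/6)**2) = 1*(7 - 1*1/36) = 1*(7 - 1/36) = 1*(251/36) = 251/36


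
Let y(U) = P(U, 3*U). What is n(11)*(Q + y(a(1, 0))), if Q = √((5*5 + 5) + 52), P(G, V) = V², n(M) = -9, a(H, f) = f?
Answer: -9*√82 ≈ -81.498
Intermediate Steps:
y(U) = 9*U² (y(U) = (3*U)² = 9*U²)
Q = √82 (Q = √((25 + 5) + 52) = √(30 + 52) = √82 ≈ 9.0554)
n(11)*(Q + y(a(1, 0))) = -9*(√82 + 9*0²) = -9*(√82 + 9*0) = -9*(√82 + 0) = -9*√82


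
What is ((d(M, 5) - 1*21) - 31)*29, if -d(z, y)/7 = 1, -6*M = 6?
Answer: -1711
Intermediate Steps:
M = -1 (M = -1/6*6 = -1)
d(z, y) = -7 (d(z, y) = -7*1 = -7)
((d(M, 5) - 1*21) - 31)*29 = ((-7 - 1*21) - 31)*29 = ((-7 - 21) - 31)*29 = (-28 - 31)*29 = -59*29 = -1711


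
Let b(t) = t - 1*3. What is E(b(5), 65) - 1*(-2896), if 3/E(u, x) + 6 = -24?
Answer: 28959/10 ≈ 2895.9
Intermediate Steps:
b(t) = -3 + t (b(t) = t - 3 = -3 + t)
E(u, x) = -1/10 (E(u, x) = 3/(-6 - 24) = 3/(-30) = 3*(-1/30) = -1/10)
E(b(5), 65) - 1*(-2896) = -1/10 - 1*(-2896) = -1/10 + 2896 = 28959/10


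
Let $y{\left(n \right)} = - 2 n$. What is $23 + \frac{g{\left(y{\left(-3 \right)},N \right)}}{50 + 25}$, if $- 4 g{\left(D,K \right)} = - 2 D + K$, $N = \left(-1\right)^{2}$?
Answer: $\frac{6911}{300} \approx 23.037$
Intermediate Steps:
$N = 1$
$g{\left(D,K \right)} = \frac{D}{2} - \frac{K}{4}$ ($g{\left(D,K \right)} = - \frac{- 2 D + K}{4} = - \frac{K - 2 D}{4} = \frac{D}{2} - \frac{K}{4}$)
$23 + \frac{g{\left(y{\left(-3 \right)},N \right)}}{50 + 25} = 23 + \frac{\frac{\left(-2\right) \left(-3\right)}{2} - \frac{1}{4}}{50 + 25} = 23 + \frac{\frac{1}{2} \cdot 6 - \frac{1}{4}}{75} = 23 + \frac{3 - \frac{1}{4}}{75} = 23 + \frac{1}{75} \cdot \frac{11}{4} = 23 + \frac{11}{300} = \frac{6911}{300}$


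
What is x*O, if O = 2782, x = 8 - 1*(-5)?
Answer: 36166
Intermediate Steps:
x = 13 (x = 8 + 5 = 13)
x*O = 13*2782 = 36166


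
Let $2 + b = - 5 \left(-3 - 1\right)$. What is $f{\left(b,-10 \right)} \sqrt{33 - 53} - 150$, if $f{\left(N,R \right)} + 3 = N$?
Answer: $-150 + 30 i \sqrt{5} \approx -150.0 + 67.082 i$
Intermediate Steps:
$b = 18$ ($b = -2 - 5 \left(-3 - 1\right) = -2 - -20 = -2 + 20 = 18$)
$f{\left(N,R \right)} = -3 + N$
$f{\left(b,-10 \right)} \sqrt{33 - 53} - 150 = \left(-3 + 18\right) \sqrt{33 - 53} - 150 = 15 \sqrt{-20} - 150 = 15 \cdot 2 i \sqrt{5} - 150 = 30 i \sqrt{5} - 150 = -150 + 30 i \sqrt{5}$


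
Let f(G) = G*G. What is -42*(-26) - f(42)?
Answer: -672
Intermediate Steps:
f(G) = G**2
-42*(-26) - f(42) = -42*(-26) - 1*42**2 = 1092 - 1*1764 = 1092 - 1764 = -672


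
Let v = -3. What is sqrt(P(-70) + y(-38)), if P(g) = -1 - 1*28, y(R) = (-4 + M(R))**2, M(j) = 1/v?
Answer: 2*I*sqrt(23)/3 ≈ 3.1972*I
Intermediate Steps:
M(j) = -1/3 (M(j) = 1/(-3) = -1/3)
y(R) = 169/9 (y(R) = (-4 - 1/3)**2 = (-13/3)**2 = 169/9)
P(g) = -29 (P(g) = -1 - 28 = -29)
sqrt(P(-70) + y(-38)) = sqrt(-29 + 169/9) = sqrt(-92/9) = 2*I*sqrt(23)/3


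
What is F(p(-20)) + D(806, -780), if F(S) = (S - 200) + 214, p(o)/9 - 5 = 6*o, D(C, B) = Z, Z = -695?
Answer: -1716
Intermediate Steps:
D(C, B) = -695
p(o) = 45 + 54*o (p(o) = 45 + 9*(6*o) = 45 + 54*o)
F(S) = 14 + S (F(S) = (-200 + S) + 214 = 14 + S)
F(p(-20)) + D(806, -780) = (14 + (45 + 54*(-20))) - 695 = (14 + (45 - 1080)) - 695 = (14 - 1035) - 695 = -1021 - 695 = -1716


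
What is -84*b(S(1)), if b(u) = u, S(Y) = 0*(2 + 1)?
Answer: 0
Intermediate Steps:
S(Y) = 0 (S(Y) = 0*3 = 0)
-84*b(S(1)) = -84*0 = 0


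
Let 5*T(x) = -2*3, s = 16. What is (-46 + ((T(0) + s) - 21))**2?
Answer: 68121/25 ≈ 2724.8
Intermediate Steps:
T(x) = -6/5 (T(x) = (-2*3)/5 = (1/5)*(-6) = -6/5)
(-46 + ((T(0) + s) - 21))**2 = (-46 + ((-6/5 + 16) - 21))**2 = (-46 + (74/5 - 21))**2 = (-46 - 31/5)**2 = (-261/5)**2 = 68121/25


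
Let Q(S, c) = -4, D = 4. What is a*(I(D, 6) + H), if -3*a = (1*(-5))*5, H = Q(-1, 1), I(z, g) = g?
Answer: 50/3 ≈ 16.667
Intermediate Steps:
H = -4
a = 25/3 (a = -1*(-5)*5/3 = -(-5)*5/3 = -1/3*(-25) = 25/3 ≈ 8.3333)
a*(I(D, 6) + H) = 25*(6 - 4)/3 = (25/3)*2 = 50/3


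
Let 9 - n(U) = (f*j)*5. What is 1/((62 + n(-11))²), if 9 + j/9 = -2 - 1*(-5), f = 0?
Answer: 1/5041 ≈ 0.00019837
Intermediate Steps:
j = -54 (j = -81 + 9*(-2 - 1*(-5)) = -81 + 9*(-2 + 5) = -81 + 9*3 = -81 + 27 = -54)
n(U) = 9 (n(U) = 9 - 0*(-54)*5 = 9 - 0*5 = 9 - 1*0 = 9 + 0 = 9)
1/((62 + n(-11))²) = 1/((62 + 9)²) = 1/(71²) = 1/5041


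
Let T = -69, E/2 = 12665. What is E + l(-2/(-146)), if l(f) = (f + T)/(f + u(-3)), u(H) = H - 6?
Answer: 4155379/164 ≈ 25338.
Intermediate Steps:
E = 25330 (E = 2*12665 = 25330)
u(H) = -6 + H
l(f) = (-69 + f)/(-9 + f) (l(f) = (f - 69)/(f + (-6 - 3)) = (-69 + f)/(f - 9) = (-69 + f)/(-9 + f))
E + l(-2/(-146)) = 25330 + (-69 - 2/(-146))/(-9 - 2/(-146)) = 25330 + (-69 - 2*(-1/146))/(-9 - 2*(-1/146)) = 25330 + (-69 + 1/73)/(-9 + 1/73) = 25330 - 5036/73/(-656/73) = 25330 - 73/656*(-5036/73) = 25330 + 1259/164 = 4155379/164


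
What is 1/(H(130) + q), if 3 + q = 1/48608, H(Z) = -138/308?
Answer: -534688/1843621 ≈ -0.29002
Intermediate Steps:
H(Z) = -69/154 (H(Z) = -138*1/308 = -69/154)
q = -145823/48608 (q = -3 + 1/48608 = -145823/48608 ≈ -3.0000)
1/(H(130) + q) = 1/(-69/154 - 145823/48608) = 1/(-1843621/534688) = -534688/1843621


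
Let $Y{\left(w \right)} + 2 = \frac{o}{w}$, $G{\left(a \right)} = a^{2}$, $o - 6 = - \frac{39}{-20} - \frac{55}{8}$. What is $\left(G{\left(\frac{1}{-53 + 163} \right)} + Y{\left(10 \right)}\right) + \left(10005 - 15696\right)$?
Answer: $- \frac{275535993}{48400} \approx -5692.9$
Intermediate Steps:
$o = \frac{43}{40}$ ($o = 6 - \left(- \frac{39}{20} + \frac{55}{8}\right) = 6 - \frac{197}{40} = \frac{43}{40} \approx 1.075$)
$Y{\left(w \right)} = -2 + \frac{43}{40 w}$
$\left(G{\left(\frac{1}{-53 + 163} \right)} + Y{\left(10 \right)}\right) + \left(10005 - 15696\right) = \left(\left(\frac{1}{-53 + 163}\right)^{2} - \left(2 - \frac{43}{40 \cdot 10}\right)\right) + \left(10005 - 15696\right) = \left(\left(\frac{1}{110}\right)^{2} + \left(-2 + \frac{43}{40} \cdot \frac{1}{10}\right)\right) - 5691 = \left(\left(\frac{1}{110}\right)^{2} + \left(-2 + \frac{43}{400}\right)\right) - 5691 = \left(\frac{1}{12100} - \frac{757}{400}\right) - 5691 = - \frac{91593}{48400} - 5691 = - \frac{275535993}{48400}$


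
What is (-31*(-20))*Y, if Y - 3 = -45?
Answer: -26040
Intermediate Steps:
Y = -42 (Y = 3 - 45 = -42)
(-31*(-20))*Y = -31*(-20)*(-42) = 620*(-42) = -26040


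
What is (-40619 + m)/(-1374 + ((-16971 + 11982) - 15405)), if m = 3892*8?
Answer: 3161/7256 ≈ 0.43564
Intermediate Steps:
m = 31136
(-40619 + m)/(-1374 + ((-16971 + 11982) - 15405)) = (-40619 + 31136)/(-1374 + ((-16971 + 11982) - 15405)) = -9483/(-1374 + (-4989 - 15405)) = -9483/(-1374 - 20394) = -9483/(-21768) = -9483*(-1/21768) = 3161/7256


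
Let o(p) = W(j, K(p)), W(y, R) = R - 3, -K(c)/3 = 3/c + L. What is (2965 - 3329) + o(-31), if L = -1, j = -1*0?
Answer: -11275/31 ≈ -363.71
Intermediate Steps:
j = 0
K(c) = 3 - 9/c (K(c) = -3*(3/c - 1) = -3*(-1 + 3/c) = 3 - 9/c)
W(y, R) = -3 + R
o(p) = -9/p (o(p) = -3 + (3 - 9/p) = -9/p)
(2965 - 3329) + o(-31) = (2965 - 3329) - 9/(-31) = -364 - 9*(-1/31) = -364 + 9/31 = -11275/31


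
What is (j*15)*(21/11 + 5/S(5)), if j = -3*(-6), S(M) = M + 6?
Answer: 7020/11 ≈ 638.18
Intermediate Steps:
S(M) = 6 + M
j = 18
(j*15)*(21/11 + 5/S(5)) = (18*15)*(21/11 + 5/(6 + 5)) = 270*(21*(1/11) + 5/11) = 270*(21/11 + 5*(1/11)) = 270*(21/11 + 5/11) = 270*(26/11) = 7020/11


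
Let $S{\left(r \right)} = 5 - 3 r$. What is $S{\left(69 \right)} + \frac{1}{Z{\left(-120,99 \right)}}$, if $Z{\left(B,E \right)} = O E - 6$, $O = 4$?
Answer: $- \frac{78779}{390} \approx -202.0$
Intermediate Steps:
$Z{\left(B,E \right)} = -6 + 4 E$ ($Z{\left(B,E \right)} = 4 E - 6 = -6 + 4 E$)
$S{\left(69 \right)} + \frac{1}{Z{\left(-120,99 \right)}} = \left(5 - 207\right) + \frac{1}{-6 + 4 \cdot 99} = \left(5 - 207\right) + \frac{1}{-6 + 396} = -202 + \frac{1}{390} = - \frac{78779}{390}$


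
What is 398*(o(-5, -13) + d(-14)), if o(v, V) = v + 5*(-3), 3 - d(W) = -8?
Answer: -3582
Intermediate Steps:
d(W) = 11 (d(W) = 3 - 1*(-8) = 3 + 8 = 11)
o(v, V) = -15 + v (o(v, V) = v - 15 = -15 + v)
398*(o(-5, -13) + d(-14)) = 398*((-15 - 5) + 11) = 398*(-20 + 11) = 398*(-9) = -3582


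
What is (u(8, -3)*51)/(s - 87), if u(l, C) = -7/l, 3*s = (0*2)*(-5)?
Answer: 119/232 ≈ 0.51293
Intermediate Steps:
s = 0 (s = ((0*2)*(-5))/3 = (0*(-5))/3 = (⅓)*0 = 0)
(u(8, -3)*51)/(s - 87) = (-7/8*51)/(0 - 87) = (-7*⅛*51)/(-87) = -7/8*51*(-1/87) = -357/8*(-1/87) = 119/232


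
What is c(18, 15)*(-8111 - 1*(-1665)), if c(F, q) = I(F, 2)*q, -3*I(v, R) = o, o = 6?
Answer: 193380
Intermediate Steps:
I(v, R) = -2 (I(v, R) = -⅓*6 = -2)
c(F, q) = -2*q
c(18, 15)*(-8111 - 1*(-1665)) = (-2*15)*(-8111 - 1*(-1665)) = -30*(-8111 + 1665) = -30*(-6446) = 193380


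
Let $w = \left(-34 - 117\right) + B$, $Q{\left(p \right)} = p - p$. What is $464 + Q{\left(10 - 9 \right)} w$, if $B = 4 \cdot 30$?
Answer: $464$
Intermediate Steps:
$B = 120$
$Q{\left(p \right)} = 0$
$w = -31$ ($w = \left(-34 - 117\right) + 120 = -151 + 120 = -31$)
$464 + Q{\left(10 - 9 \right)} w = 464 + 0 \left(-31\right) = 464 + 0 = 464$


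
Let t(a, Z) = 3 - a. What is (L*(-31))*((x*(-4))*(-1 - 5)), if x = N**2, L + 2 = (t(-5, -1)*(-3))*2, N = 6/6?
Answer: 37200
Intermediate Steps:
N = 1 (N = 6*(1/6) = 1)
L = -50 (L = -2 + ((3 - 1*(-5))*(-3))*2 = -2 + ((3 + 5)*(-3))*2 = -2 + (8*(-3))*2 = -2 - 24*2 = -2 - 48 = -50)
x = 1 (x = 1**2 = 1)
(L*(-31))*((x*(-4))*(-1 - 5)) = (-50*(-31))*((1*(-4))*(-1 - 5)) = 1550*(-4*(-6)) = 1550*24 = 37200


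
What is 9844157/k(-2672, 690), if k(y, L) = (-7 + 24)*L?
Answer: 9844157/11730 ≈ 839.23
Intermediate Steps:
k(y, L) = 17*L
9844157/k(-2672, 690) = 9844157/((17*690)) = 9844157/11730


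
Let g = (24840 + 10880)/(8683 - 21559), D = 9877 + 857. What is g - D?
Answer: -34561676/3219 ≈ -10737.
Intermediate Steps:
D = 10734
g = -8930/3219 (g = 35720/(-12876) = 35720*(-1/12876) = -8930/3219 ≈ -2.7742)
g - D = -8930/3219 - 1*10734 = -8930/3219 - 10734 = -34561676/3219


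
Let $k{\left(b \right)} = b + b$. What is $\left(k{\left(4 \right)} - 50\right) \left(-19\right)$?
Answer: $798$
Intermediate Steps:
$k{\left(b \right)} = 2 b$
$\left(k{\left(4 \right)} - 50\right) \left(-19\right) = \left(2 \cdot 4 - 50\right) \left(-19\right) = \left(8 - 50\right) \left(-19\right) = \left(-42\right) \left(-19\right) = 798$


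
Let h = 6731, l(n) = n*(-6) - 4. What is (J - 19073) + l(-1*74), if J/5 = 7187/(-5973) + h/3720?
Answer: -27596647891/1481304 ≈ -18630.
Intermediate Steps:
l(n) = -4 - 6*n (l(n) = -6*n - 4 = -4 - 6*n)
J = 4489541/1481304 (J = 5*(7187/(-5973) + 6731/3720) = 5*(7187*(-1/5973) + 6731*(1/3720)) = 5*(-7187/5973 + 6731/3720) = 5*(4489541/7406520) = 4489541/1481304 ≈ 3.0308)
(J - 19073) + l(-1*74) = (4489541/1481304 - 19073) + (-4 - (-6)*74) = -28248421651/1481304 + (-4 - 6*(-74)) = -28248421651/1481304 + (-4 + 444) = -28248421651/1481304 + 440 = -27596647891/1481304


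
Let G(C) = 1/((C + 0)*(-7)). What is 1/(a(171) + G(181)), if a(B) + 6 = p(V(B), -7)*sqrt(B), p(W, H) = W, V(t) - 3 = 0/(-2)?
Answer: 9633001/2412734162 + 14447601*sqrt(19)/2412734162 ≈ 0.030094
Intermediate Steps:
V(t) = 3 (V(t) = 3 + 0/(-2) = 3 + 0*(-1/2) = 3 + 0 = 3)
G(C) = -1/(7*C) (G(C) = 1/(C*(-7)) = 1/(-7*C) = -1/(7*C))
a(B) = -6 + 3*sqrt(B)
1/(a(171) + G(181)) = 1/((-6 + 3*sqrt(171)) - 1/7/181) = 1/((-6 + 3*(3*sqrt(19))) - 1/7*1/181) = 1/((-6 + 9*sqrt(19)) - 1/1267) = 1/(-7603/1267 + 9*sqrt(19))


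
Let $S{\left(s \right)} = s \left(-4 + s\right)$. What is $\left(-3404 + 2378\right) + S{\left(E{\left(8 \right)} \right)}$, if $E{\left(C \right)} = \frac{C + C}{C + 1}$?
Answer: $- \frac{83426}{81} \approx -1030.0$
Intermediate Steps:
$E{\left(C \right)} = \frac{2 C}{1 + C}$
$\left(-3404 + 2378\right) + S{\left(E{\left(8 \right)} \right)} = \left(-3404 + 2378\right) + 2 \cdot 8 \frac{1}{1 + 8} \left(-4 + 2 \cdot 8 \frac{1}{1 + 8}\right) = -1026 + 2 \cdot 8 \cdot \frac{1}{9} \left(-4 + 2 \cdot 8 \cdot \frac{1}{9}\right) = -1026 + \frac{16 \left(-4 + \frac{16}{9}\right)}{9} = -1026 + \frac{16}{9} \left(- \frac{20}{9}\right) = -1026 - \frac{320}{81} = - \frac{83426}{81}$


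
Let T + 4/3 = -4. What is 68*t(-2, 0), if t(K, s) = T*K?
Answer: 2176/3 ≈ 725.33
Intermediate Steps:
T = -16/3 (T = -4/3 - 4 = -16/3 ≈ -5.3333)
t(K, s) = -16*K/3
68*t(-2, 0) = 68*(-16/3*(-2)) = 68*(32/3) = 2176/3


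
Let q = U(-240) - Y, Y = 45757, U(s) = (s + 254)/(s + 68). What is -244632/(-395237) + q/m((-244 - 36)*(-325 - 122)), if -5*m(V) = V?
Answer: 693977567699/283615747408 ≈ 2.4469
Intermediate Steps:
U(s) = (254 + s)/(68 + s)
m(V) = -V/5
q = -3935109/86 (q = (254 - 240)/(68 - 240) - 1*45757 = 14/(-172) - 45757 = -1/172*14 - 45757 = -7/86 - 45757 = -3935109/86 ≈ -45757.)
-244632/(-395237) + q/m((-244 - 36)*(-325 - 122)) = -244632/(-395237) - 3935109*(-5/((-325 - 122)*(-244 - 36)))/86 = -244632*(-1/395237) - 3935109/(86*((-(-56)*(-447)))) = 244632/395237 - 3935109/(86*((-⅕*125160))) = 244632/395237 - 3935109/86/(-25032) = 244632/395237 - 3935109/86*(-1/25032) = 244632/395237 + 1311703/717584 = 693977567699/283615747408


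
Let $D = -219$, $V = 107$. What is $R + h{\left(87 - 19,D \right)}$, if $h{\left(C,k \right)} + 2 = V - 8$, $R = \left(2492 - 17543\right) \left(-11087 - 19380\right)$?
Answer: $458558914$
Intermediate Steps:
$R = 458558817$ ($R = \left(-15051\right) \left(-30467\right) = 458558817$)
$h{\left(C,k \right)} = 97$ ($h{\left(C,k \right)} = -2 + \left(107 - 8\right) = -2 + 99 = 97$)
$R + h{\left(87 - 19,D \right)} = 458558817 + 97 = 458558914$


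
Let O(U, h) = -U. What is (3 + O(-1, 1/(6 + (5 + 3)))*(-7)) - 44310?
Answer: -44314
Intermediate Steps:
(3 + O(-1, 1/(6 + (5 + 3)))*(-7)) - 44310 = (3 - 1*(-1)*(-7)) - 44310 = (3 + 1*(-7)) - 44310 = (3 - 7) - 44310 = -4 - 44310 = -44314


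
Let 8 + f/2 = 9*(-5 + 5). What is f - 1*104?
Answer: -120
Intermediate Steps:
f = -16 (f = -16 + 2*(9*(-5 + 5)) = -16 + 2*(9*0) = -16 + 2*0 = -16 + 0 = -16)
f - 1*104 = -16 - 1*104 = -16 - 104 = -120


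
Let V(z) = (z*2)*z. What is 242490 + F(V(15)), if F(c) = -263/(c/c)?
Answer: 242227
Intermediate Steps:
V(z) = 2*z² (V(z) = (2*z)*z = 2*z²)
F(c) = -263 (F(c) = -263/1 = -263*1 = -263)
242490 + F(V(15)) = 242490 - 263 = 242227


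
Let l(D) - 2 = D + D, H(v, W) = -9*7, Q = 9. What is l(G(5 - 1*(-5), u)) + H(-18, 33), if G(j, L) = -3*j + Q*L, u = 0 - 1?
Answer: -139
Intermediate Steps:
H(v, W) = -63
u = -1
G(j, L) = -3*j + 9*L
l(D) = 2 + 2*D (l(D) = 2 + (D + D) = 2 + 2*D)
l(G(5 - 1*(-5), u)) + H(-18, 33) = (2 + 2*(-3*(5 - 1*(-5)) + 9*(-1))) - 63 = (2 + 2*(-3*(5 + 5) - 9)) - 63 = (2 + 2*(-3*10 - 9)) - 63 = (2 + 2*(-30 - 9)) - 63 = (2 + 2*(-39)) - 63 = (2 - 78) - 63 = -76 - 63 = -139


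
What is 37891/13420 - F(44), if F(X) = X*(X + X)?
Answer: -51924349/13420 ≈ -3869.2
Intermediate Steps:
F(X) = 2*X² (F(X) = X*(2*X) = 2*X²)
37891/13420 - F(44) = 37891/13420 - 2*44² = 37891*(1/13420) - 2*1936 = 37891/13420 - 1*3872 = 37891/13420 - 3872 = -51924349/13420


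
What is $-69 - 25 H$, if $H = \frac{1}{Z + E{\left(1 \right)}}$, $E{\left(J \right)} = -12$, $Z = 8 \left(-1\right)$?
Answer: $- \frac{271}{4} \approx -67.75$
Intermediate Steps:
$Z = -8$
$H = - \frac{1}{20}$ ($H = \frac{1}{-8 - 12} = \frac{1}{-20} = - \frac{1}{20} \approx -0.05$)
$-69 - 25 H = -69 - - \frac{5}{4} = -69 + \frac{5}{4} = - \frac{271}{4}$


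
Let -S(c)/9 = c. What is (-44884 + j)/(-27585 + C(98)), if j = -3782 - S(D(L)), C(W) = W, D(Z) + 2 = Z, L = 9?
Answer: 48603/27487 ≈ 1.7682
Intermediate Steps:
D(Z) = -2 + Z
S(c) = -9*c
j = -3719 (j = -3782 - (-9)*(-2 + 9) = -3782 - (-9)*7 = -3782 - 1*(-63) = -3782 + 63 = -3719)
(-44884 + j)/(-27585 + C(98)) = (-44884 - 3719)/(-27585 + 98) = -48603/(-27487) = -48603*(-1/27487) = 48603/27487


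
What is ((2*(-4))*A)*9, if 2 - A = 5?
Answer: 216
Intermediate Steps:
A = -3 (A = 2 - 1*5 = 2 - 5 = -3)
((2*(-4))*A)*9 = ((2*(-4))*(-3))*9 = -8*(-3)*9 = 24*9 = 216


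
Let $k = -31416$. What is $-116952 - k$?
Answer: $-85536$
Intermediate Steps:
$-116952 - k = -116952 - -31416 = -116952 + 31416 = -85536$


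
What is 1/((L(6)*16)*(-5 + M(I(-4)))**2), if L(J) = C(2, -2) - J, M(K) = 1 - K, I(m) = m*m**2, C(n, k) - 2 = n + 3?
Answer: 1/57600 ≈ 1.7361e-5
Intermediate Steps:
C(n, k) = 5 + n (C(n, k) = 2 + (n + 3) = 2 + (3 + n) = 5 + n)
I(m) = m**3
L(J) = 7 - J (L(J) = (5 + 2) - J = 7 - J)
1/((L(6)*16)*(-5 + M(I(-4)))**2) = 1/(((7 - 1*6)*16)*(-5 + (1 - 1*(-4)**3))**2) = 1/(((7 - 6)*16)*(-5 + (1 - 1*(-64)))**2) = 1/((1*16)*(-5 + (1 + 64))**2) = 1/(16*(-5 + 65)**2) = 1/(16*60**2) = 1/(16*3600) = 1/57600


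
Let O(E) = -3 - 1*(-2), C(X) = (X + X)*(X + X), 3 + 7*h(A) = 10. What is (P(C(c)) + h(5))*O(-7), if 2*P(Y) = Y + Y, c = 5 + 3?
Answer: -257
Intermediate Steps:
h(A) = 1 (h(A) = -3/7 + (1/7)*10 = -3/7 + 10/7 = 1)
c = 8
C(X) = 4*X**2 (C(X) = (2*X)*(2*X) = 4*X**2)
P(Y) = Y (P(Y) = (Y + Y)/2 = (2*Y)/2 = Y)
O(E) = -1 (O(E) = -3 + 2 = -1)
(P(C(c)) + h(5))*O(-7) = (4*8**2 + 1)*(-1) = (4*64 + 1)*(-1) = (256 + 1)*(-1) = 257*(-1) = -257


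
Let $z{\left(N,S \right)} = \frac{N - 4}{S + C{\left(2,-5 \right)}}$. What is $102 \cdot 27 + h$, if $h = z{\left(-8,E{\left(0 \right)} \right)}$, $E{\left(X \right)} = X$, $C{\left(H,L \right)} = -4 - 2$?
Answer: $2756$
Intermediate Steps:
$C{\left(H,L \right)} = -6$ ($C{\left(H,L \right)} = -4 - 2 = -6$)
$z{\left(N,S \right)} = \frac{-4 + N}{-6 + S}$ ($z{\left(N,S \right)} = \frac{N - 4}{S - 6} = \frac{-4 + N}{-6 + S}$)
$h = 2$ ($h = \frac{-4 - 8}{-6 + 0} = \frac{1}{-6} \left(-12\right) = \left(- \frac{1}{6}\right) \left(-12\right) = 2$)
$102 \cdot 27 + h = 102 \cdot 27 + 2 = 2754 + 2 = 2756$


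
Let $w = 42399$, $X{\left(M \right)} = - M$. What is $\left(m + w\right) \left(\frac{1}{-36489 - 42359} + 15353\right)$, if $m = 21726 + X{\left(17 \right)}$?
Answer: $\frac{1763776220751}{1792} \approx 9.8425 \cdot 10^{8}$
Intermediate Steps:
$m = 21709$ ($m = 21726 - 17 = 21709$)
$\left(m + w\right) \left(\frac{1}{-36489 - 42359} + 15353\right) = \left(21709 + 42399\right) \left(\frac{1}{-36489 - 42359} + 15353\right) = 64108 \left(\frac{1}{-78848} + 15353\right) = 64108 \left(- \frac{1}{78848} + 15353\right) = 64108 \cdot \frac{1210553343}{78848} = \frac{1763776220751}{1792}$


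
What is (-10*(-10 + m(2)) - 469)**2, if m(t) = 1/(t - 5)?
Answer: 1203409/9 ≈ 1.3371e+5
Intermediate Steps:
m(t) = 1/(-5 + t)
(-10*(-10 + m(2)) - 469)**2 = (-10*(-10 + 1/(-5 + 2)) - 469)**2 = (-10*(-10 + 1/(-3)) - 469)**2 = (-10*(-10 - 1/3) - 469)**2 = (-10*(-31/3) - 469)**2 = (310/3 - 469)**2 = (-1097/3)**2 = 1203409/9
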